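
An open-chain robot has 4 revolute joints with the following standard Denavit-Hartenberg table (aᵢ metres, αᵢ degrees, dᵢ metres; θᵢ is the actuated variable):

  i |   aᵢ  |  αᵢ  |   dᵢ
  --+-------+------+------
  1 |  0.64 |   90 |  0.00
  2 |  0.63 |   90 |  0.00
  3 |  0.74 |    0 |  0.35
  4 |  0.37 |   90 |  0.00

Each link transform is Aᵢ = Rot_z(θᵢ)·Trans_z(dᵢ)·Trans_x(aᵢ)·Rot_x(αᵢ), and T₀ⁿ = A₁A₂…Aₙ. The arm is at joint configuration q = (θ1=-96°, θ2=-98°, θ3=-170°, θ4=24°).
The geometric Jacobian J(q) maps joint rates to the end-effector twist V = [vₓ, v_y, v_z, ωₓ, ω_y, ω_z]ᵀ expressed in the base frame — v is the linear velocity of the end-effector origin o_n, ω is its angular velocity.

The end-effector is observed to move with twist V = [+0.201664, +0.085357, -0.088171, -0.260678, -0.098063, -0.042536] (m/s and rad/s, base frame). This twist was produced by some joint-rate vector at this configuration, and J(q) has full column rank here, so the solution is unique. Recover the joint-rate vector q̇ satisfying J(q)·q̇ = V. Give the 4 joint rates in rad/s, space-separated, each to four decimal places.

o_n = [0.2970, -0.3830, 0.4503]
J₁: ẑ×o_n = [0.3830, 0.2970, -0.0000], ω = ẑ
J2: z=[-0.9945, 0.1045, 0.0000] o=[-0.0669, -0.6365, 0.0000] → [0.0471, 0.4478, -0.2902, -0.9945, 0.1045, 0.0000]
J3: z=[0.1035, 0.9848, 0.1392] o=[-0.0577, -0.5493, -0.6239] → [1.0347, -0.0618, -0.3321, 0.1035, 0.9848, 0.1392]
J4: z=[0.1035, 0.9848, 0.1392] o=[0.0957, -0.3189, 0.1465] → [0.3081, -0.0034, -0.2049, 0.1035, 0.9848, 0.1392]
q̇ = J⁺·V = [-0.0250, 0.2490, 0.3280, -0.4540]

-0.0250 0.2490 0.3280 -0.4540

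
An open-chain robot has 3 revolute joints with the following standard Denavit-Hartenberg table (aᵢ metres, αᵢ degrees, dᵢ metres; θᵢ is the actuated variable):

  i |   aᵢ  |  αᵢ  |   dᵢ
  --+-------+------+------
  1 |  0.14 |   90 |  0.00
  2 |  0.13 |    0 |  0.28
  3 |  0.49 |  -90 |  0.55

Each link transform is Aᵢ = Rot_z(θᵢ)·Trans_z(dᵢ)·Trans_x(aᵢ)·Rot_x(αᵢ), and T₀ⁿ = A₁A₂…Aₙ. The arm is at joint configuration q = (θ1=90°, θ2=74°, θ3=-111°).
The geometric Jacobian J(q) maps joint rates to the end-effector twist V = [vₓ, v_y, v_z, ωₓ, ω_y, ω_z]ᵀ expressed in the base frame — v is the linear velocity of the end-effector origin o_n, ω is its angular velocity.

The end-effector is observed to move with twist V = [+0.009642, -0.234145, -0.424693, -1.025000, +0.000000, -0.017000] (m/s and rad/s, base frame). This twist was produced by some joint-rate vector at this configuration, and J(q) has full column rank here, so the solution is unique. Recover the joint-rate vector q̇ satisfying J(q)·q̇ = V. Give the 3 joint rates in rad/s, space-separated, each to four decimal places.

-0.0170 -0.6580 -0.3670

o_n = [0.8300, 0.5672, -0.1699]
J₁: ẑ×o_n = [-0.5672, 0.8300, 0.0000], ω = ẑ
J2: z=[1.0000, -0.0000, 0.0000] o=[0.0000, 0.1400, 0.0000] → [-0.0000, 0.1699, 0.4272, 1.0000, -0.0000, 0.0000]
J3: z=[1.0000, -0.0000, 0.0000] o=[0.2800, 0.1758, 0.1250] → [-0.0000, 0.2949, 0.3913, 1.0000, -0.0000, 0.0000]
q̇ = J⁺·V = [-0.0170, -0.6580, -0.3670]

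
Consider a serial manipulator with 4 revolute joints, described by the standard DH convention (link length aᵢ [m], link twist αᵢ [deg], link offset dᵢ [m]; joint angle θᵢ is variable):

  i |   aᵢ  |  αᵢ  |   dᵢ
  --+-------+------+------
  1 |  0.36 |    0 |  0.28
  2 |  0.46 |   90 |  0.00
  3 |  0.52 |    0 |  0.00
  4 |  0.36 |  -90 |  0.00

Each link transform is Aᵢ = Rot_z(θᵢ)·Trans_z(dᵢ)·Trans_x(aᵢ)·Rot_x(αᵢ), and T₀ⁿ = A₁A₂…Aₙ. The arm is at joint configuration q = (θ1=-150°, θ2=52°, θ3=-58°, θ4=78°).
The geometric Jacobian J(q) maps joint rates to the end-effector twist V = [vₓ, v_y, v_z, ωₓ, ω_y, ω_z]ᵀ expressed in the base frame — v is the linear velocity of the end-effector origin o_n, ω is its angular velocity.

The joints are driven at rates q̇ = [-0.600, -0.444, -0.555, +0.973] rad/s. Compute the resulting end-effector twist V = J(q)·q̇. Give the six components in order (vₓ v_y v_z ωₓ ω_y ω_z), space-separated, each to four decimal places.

o_n = [-0.4612, -1.2434, -0.0379]
J₁: ẑ×o_n = [1.2434, -0.4612, 0.0000], ω = ẑ
J2: z=[0.0000, 0.0000, 1.0000] o=[-0.3118, -0.1800, 0.2800] → [1.0634, -0.1495, 0.0000, 0.0000, 0.0000, 1.0000]
J3: z=[-0.9903, 0.1392, 0.0000] o=[-0.3758, -0.6355, 0.2800] → [-0.0442, -0.3148, 0.6138, -0.9903, 0.1392, 0.0000]
J4: z=[-0.9903, 0.1392, 0.0000] o=[-0.4141, -0.9084, -0.1610] → [0.0171, 0.1219, 0.3383, -0.9903, 0.1392, 0.0000]
V = J·q̇ = [-1.1770, 0.6364, -0.0115, -0.4139, 0.0582, -1.0440]

-1.1770 0.6364 -0.0115 -0.4139 0.0582 -1.0440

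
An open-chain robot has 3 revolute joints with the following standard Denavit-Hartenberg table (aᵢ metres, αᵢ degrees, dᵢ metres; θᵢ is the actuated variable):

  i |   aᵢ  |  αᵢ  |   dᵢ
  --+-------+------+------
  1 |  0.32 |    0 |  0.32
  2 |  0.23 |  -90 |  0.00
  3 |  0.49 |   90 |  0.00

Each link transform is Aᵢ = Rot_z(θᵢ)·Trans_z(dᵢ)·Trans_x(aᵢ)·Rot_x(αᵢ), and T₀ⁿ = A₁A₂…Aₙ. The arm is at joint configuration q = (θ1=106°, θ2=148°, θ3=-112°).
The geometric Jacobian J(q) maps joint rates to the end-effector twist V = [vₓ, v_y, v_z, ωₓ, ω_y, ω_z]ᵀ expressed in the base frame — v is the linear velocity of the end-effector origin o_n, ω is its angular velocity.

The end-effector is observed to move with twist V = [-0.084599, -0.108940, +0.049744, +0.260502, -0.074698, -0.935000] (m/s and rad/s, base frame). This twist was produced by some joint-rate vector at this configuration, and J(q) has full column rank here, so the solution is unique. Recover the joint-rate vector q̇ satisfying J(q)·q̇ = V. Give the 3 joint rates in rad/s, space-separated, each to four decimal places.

o_n = [-0.1010, 0.2630, 0.7743]
J₁: ẑ×o_n = [-0.2630, -0.1010, 0.0000], ω = ẑ
J2: z=[0.0000, 0.0000, 1.0000] o=[-0.0882, 0.3076, 0.3200] → [0.0446, -0.0128, 0.0000, 0.0000, 0.0000, 1.0000]
J3: z=[0.9613, -0.2756, 0.0000] o=[-0.1516, 0.0865, 0.3200] → [-0.1252, -0.4367, 0.1836, 0.9613, -0.2756, 0.0000]
q̇ = J⁺·V = [0.0290, -0.9640, 0.2710]

0.0290 -0.9640 0.2710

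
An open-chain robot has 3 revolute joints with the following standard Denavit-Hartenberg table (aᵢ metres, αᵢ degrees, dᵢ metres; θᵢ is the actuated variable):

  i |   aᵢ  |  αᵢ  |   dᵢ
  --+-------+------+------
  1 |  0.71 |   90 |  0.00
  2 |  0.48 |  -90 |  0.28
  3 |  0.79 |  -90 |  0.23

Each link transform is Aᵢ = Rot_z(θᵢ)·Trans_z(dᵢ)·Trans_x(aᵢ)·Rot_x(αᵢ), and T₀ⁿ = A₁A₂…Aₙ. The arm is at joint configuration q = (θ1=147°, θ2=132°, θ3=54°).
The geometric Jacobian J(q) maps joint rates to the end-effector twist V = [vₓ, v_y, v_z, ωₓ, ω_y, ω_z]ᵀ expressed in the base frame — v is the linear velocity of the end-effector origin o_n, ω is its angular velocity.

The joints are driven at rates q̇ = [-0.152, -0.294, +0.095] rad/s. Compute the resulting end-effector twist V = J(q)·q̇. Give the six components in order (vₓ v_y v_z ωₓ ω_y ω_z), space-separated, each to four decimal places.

-0.2467 0.0908 0.1909 -0.1009 -0.2850 -0.2156

o_n = [-0.1177, -0.3517, 0.5479]
J₁: ẑ×o_n = [0.3517, -0.1177, 0.0000], ω = ẑ
J2: z=[0.5446, 0.8387, 0.0000] o=[-0.5955, 0.3867, 0.0000] → [0.4595, -0.2984, -0.8028, 0.5446, 0.8387, 0.0000]
J3: z=[0.6233, -0.4047, -0.6691] o=[-0.1736, 0.4466, 0.3567] → [-0.6116, -0.1565, -0.4750, 0.6233, -0.4047, -0.6691]
V = J·q̇ = [-0.2467, 0.0908, 0.1909, -0.1009, -0.2850, -0.2156]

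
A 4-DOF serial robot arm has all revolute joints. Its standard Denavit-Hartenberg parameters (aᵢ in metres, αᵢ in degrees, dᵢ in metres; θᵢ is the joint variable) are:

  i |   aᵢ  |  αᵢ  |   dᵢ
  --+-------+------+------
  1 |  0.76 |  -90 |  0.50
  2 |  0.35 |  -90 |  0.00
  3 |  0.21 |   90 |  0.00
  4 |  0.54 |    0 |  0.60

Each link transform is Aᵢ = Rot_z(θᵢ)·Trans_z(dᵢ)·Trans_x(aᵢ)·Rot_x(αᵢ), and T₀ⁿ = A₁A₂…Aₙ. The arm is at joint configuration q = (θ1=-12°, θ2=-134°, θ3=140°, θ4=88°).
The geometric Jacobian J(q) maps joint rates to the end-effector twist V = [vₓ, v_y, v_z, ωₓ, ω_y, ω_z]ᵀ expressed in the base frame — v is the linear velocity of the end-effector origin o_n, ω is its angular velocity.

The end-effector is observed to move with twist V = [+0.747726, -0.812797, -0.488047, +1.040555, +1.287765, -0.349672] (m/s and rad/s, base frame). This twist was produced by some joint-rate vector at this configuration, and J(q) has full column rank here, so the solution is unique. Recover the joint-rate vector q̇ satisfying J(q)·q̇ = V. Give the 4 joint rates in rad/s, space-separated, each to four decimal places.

-0.3100 0.8210 0.5120 -0.8550

o_n = [0.6162, -0.7513, 1.2780]
J₁: ẑ×o_n = [0.7513, 0.6162, -0.0000], ω = ẑ
J2: z=[0.2079, 0.9781, 0.0000] o=[0.7434, -0.1580, 0.5000] → [0.7610, -0.1618, 0.0011, 0.2079, 0.9781, 0.0000]
J3: z=[0.7036, -0.1496, 0.6947] o=[0.5056, -0.1075, 0.7518] → [0.3685, -0.2934, -0.4364, 0.7036, -0.1496, 0.6947]
J4: z=[-0.5960, -0.6565, 0.4624] o=[0.5868, -0.2627, 0.6360] → [-0.1955, 0.3962, 0.3105, -0.5960, -0.6565, 0.4624]
q̇ = J⁺·V = [-0.3100, 0.8210, 0.5120, -0.8550]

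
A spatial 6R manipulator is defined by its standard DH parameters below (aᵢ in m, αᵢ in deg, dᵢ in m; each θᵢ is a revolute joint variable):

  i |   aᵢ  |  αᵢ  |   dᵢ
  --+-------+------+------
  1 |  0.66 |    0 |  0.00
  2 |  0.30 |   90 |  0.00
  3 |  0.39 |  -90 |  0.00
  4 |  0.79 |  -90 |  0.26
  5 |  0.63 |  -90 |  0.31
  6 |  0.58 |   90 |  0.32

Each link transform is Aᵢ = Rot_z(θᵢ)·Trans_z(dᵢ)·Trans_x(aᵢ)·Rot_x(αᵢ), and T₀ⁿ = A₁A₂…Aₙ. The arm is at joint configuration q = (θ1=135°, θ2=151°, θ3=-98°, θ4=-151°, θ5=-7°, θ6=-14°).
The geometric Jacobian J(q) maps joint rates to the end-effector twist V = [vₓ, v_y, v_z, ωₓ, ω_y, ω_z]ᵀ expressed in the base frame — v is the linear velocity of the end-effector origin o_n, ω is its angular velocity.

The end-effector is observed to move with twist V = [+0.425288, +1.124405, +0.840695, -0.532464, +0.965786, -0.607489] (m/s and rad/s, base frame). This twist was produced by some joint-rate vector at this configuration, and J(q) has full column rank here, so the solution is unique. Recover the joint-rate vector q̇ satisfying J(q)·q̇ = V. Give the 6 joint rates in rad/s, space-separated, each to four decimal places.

o_n = [-1.6325, -0.4369, 1.1288]
J₁: ẑ×o_n = [0.4369, -1.6325, 0.0000], ω = ẑ
J2: z=[0.0000, 0.0000, 1.0000] o=[-0.4667, 0.4667, 0.0000] → [0.9036, -1.1658, 0.0000, 0.0000, 0.0000, 1.0000]
J3: z=[-0.9613, -0.2756, 0.0000] o=[-0.3840, 0.1783, 0.0000] → [-0.3111, 1.0850, 0.2472, -0.9613, -0.2756, 0.0000]
J4: z=[0.2730, -0.9519, -0.1392] o=[-0.3990, 0.2305, -0.3862] → [-1.5350, -0.2418, -1.3564, 0.2730, -0.9519, -0.1392]
J5: z=[-0.8593, -0.1762, -0.4801] o=[-0.6696, -0.2150, 0.2618] → [-0.2593, 1.2072, 0.0210, -0.8593, -0.1762, -0.4801]
J6: z=[-0.3236, 0.9143, 0.2437] o=[-1.1855, -0.4995, 0.6439] → [0.4280, 0.0480, 0.3884, -0.3236, 0.9143, 0.2437]
q̇ = J⁺·V = [0.0720, -0.6160, -0.2780, -0.5020, 0.5610, 0.5580]

0.0720 -0.6160 -0.2780 -0.5020 0.5610 0.5580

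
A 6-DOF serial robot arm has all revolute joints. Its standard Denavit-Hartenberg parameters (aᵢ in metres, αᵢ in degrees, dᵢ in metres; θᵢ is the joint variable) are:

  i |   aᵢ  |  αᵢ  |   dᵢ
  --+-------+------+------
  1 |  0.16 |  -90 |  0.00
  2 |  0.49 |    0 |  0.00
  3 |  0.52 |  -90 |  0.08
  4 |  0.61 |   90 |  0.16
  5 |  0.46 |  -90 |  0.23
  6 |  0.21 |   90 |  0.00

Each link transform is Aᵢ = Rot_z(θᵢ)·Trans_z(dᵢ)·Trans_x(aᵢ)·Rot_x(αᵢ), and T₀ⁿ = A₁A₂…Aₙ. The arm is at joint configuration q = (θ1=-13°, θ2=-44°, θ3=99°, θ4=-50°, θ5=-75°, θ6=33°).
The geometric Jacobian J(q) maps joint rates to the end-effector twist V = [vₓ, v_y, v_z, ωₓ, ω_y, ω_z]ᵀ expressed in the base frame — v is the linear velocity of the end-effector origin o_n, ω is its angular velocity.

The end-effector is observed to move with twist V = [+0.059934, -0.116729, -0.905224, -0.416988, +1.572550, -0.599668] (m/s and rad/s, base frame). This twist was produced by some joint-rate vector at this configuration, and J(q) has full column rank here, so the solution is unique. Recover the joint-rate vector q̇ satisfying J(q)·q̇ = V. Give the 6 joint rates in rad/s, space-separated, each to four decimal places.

o_n = [1.5497, 0.4096, -0.1602]
J₁: ẑ×o_n = [-0.4096, 1.5497, 0.0000], ω = ẑ
J2: z=[0.2250, 0.9744, 0.0000] o=[0.1559, -0.0360, 0.0000] → [-0.1561, 0.0360, -1.2578, 0.2250, 0.9744, 0.0000]
J3: z=[0.2250, 0.9744, 0.0000] o=[0.4993, -0.1153, 0.3404] → [-0.4878, 0.1126, -0.9053, 0.2250, 0.9744, 0.0000]
J4: z=[-0.7982, 0.1843, -0.5736] o=[0.8080, -0.1044, -0.0856] → [0.2811, -0.4850, -0.5470, -0.7982, 0.1843, -0.5736]
J5: z=[-0.2835, 0.7252, 0.6275] o=[1.0045, 0.3298, -0.4985] → [0.1952, 0.4380, -0.4180, -0.2835, 0.7252, 0.6275]
J6: z=[0.3069, 0.6886, -0.6571] o=[1.3572, 0.4937, -0.1620] → [-0.0540, -0.1270, -0.1583, 0.3069, 0.6886, -0.6571]
q̇ = J⁺·V = [-0.0280, -0.4110, 0.6270, 0.6940, 0.7610, 0.9910]

-0.0280 -0.4110 0.6270 0.6940 0.7610 0.9910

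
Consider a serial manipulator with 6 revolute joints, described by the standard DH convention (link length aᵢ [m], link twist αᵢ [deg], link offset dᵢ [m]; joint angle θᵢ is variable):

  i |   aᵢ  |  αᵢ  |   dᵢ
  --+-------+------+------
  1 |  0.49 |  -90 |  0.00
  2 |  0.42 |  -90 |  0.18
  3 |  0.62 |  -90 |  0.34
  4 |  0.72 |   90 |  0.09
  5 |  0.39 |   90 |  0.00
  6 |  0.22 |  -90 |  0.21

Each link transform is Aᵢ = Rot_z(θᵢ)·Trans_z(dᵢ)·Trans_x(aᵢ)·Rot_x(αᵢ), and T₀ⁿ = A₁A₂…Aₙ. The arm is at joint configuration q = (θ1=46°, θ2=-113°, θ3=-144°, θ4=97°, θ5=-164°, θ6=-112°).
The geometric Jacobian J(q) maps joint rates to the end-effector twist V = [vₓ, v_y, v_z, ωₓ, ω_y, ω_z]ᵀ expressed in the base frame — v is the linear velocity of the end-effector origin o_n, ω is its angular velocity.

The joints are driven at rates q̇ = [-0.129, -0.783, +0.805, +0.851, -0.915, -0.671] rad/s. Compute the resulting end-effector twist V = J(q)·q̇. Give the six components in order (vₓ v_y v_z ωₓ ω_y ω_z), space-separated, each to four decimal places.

-0.4573 -0.1403 0.5919 1.0683 -0.5685 0.9619

o_n = [-0.1317, 0.6794, 0.2214]
J₁: ẑ×o_n = [-0.6794, -0.1317, 0.0000], ω = ẑ
J2: z=[-0.7193, 0.6947, 0.0000] o=[0.3404, 0.3525, 0.0000] → [0.1538, 0.1593, 0.0927, -0.7193, 0.6947, 0.0000]
J3: z=[0.6394, 0.6622, 0.3907] o=[0.0969, 0.3595, 0.3866] → [-0.2344, 0.0163, 0.3560, 0.6394, 0.6622, 0.3907]
J4: z=[-0.7415, 0.3968, 0.5411] o=[0.1883, 0.9787, 0.0577] → [0.2269, -0.0518, 0.3489, -0.7415, 0.3968, 0.5411]
J5: z=[-0.2796, 0.5503, -0.7868] o=[-0.3176, 0.4855, -0.1074] → [0.3336, -0.0543, -0.1565, -0.2796, 0.5503, -0.7868]
J6: z=[-0.5447, 0.5839, 0.6020] o=[-0.0092, 0.7182, -0.0542] → [0.1843, 0.0764, 0.0927, -0.5447, 0.5839, 0.6020]
V = J·q̇ = [-0.4573, -0.1403, 0.5919, 1.0683, -0.5685, 0.9619]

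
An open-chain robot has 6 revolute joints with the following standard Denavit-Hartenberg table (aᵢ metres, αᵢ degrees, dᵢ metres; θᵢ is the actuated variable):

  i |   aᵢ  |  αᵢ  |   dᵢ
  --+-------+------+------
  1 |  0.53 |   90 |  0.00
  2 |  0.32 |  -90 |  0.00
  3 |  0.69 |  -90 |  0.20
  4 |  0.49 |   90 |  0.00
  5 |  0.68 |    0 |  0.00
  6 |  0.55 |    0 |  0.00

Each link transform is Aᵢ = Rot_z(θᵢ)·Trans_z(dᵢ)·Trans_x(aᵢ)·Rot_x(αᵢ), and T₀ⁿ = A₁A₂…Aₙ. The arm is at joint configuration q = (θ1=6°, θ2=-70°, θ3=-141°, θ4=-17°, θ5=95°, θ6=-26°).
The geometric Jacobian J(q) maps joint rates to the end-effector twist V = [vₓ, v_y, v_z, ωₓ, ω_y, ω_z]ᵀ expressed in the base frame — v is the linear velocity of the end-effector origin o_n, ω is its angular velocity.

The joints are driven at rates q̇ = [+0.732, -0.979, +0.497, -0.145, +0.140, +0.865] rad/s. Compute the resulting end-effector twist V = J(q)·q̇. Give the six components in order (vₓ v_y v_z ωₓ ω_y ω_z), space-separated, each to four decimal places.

o_n = [1.0898, -1.6326, 0.0686]
J₁: ẑ×o_n = [1.6326, 1.0898, -0.0000], ω = ẑ
J2: z=[0.1045, -0.9945, 0.0000] o=[0.5271, 0.0554, 0.0000] → [-0.0682, -0.0072, 0.3832, 0.1045, -0.9945, 0.0000]
J3: z=[0.9345, 0.0982, 0.3420] o=[0.6359, 0.0668, -0.3007] → [0.6175, -0.1899, -1.6328, 0.9345, 0.0982, 0.3420]
J4: z=[0.2953, -0.7504, -0.5914] o=[0.6858, -0.3645, 0.2716] → [-0.5976, -0.1790, -0.0713, 0.2953, -0.7504, -0.5914]
J5: z=[0.9518, 0.2850, 0.1136] o=[0.7267, -0.6568, 0.6628] → [-0.0586, 0.6068, -1.0323, 0.9518, 0.2850, 0.1136]
J6: z=[0.9518, 0.2850, 0.1136] o=[0.9218, -1.1297, 0.2149] → [0.0154, 0.1583, -0.5265, 0.9518, 0.2850, 0.1136]
V = J·q̇ = [1.6605, 0.9583, -1.7763, 1.2758, 1.4177, 1.1019]

1.6605 0.9583 -1.7763 1.2758 1.4177 1.1019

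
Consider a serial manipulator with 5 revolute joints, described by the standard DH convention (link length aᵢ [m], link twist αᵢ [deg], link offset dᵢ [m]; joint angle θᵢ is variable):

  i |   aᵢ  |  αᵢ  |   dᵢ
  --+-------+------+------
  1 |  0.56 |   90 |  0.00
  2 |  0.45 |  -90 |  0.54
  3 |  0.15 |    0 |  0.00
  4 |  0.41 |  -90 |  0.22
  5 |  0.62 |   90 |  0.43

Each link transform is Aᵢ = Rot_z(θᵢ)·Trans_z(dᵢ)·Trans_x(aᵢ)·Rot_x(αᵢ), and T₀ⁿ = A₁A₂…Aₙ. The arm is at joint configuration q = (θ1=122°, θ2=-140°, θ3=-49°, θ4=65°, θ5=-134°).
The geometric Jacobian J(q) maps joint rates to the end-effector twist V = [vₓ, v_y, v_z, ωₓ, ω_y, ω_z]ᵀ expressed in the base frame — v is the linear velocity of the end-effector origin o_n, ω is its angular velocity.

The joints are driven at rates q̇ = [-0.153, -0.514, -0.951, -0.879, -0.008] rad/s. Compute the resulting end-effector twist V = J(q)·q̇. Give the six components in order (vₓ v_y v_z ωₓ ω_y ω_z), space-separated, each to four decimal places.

o_n = [-0.1489, 0.7017, -0.7737]
J₁: ẑ×o_n = [-0.7017, -0.1489, 0.0000], ω = ẑ
J2: z=[0.8480, 0.5299, 0.0000] o=[-0.2968, 0.4749, 0.0000] → [-0.4100, 0.6562, 0.1140, 0.8480, 0.5299, 0.0000]
J3: z=[-0.3406, 0.5451, -0.7660] o=[0.3439, 0.4687, -0.2893] → [-0.0856, 0.2125, 0.1893, -0.3406, 0.5451, -0.7660]
J4: z=[-0.3406, 0.5451, -0.7660] o=[0.4798, 0.4648, -0.3525] → [-0.0481, 0.3382, 0.2620, -0.3406, 0.5451, -0.7660]
J5: z=[-0.9271, -0.3303, 0.1772] o=[0.4690, 0.2688, -0.7744] → [-0.0769, -0.1089, -0.6055, -0.9271, -0.3303, 0.1772]
V = J·q̇ = [0.4424, -0.8129, -0.4641, 0.1949, -1.2673, 1.2474]

0.4424 -0.8129 -0.4641 0.1949 -1.2673 1.2474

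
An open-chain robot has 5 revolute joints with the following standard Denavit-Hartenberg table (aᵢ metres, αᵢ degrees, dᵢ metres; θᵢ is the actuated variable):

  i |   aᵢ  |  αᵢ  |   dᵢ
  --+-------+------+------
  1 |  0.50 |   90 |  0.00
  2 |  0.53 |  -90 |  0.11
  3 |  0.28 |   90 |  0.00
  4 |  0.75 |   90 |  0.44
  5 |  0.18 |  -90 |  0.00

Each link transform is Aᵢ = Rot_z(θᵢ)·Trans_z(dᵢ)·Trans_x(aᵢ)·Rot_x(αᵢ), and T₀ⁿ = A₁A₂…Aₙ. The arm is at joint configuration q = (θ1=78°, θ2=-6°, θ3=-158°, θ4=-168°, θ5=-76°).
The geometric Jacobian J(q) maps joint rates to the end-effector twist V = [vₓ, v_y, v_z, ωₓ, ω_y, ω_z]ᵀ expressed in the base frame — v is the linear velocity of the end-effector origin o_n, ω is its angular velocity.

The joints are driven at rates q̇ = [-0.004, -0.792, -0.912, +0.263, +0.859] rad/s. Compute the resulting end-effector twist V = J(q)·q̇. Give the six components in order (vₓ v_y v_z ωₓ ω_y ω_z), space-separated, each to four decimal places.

o_n = [-0.0303, 1.4056, -0.2572]
J₁: ẑ×o_n = [-1.4056, -0.0303, 0.0000], ω = ẑ
J2: z=[0.9781, -0.2079, 0.0000] o=[0.1040, 0.4891, 0.0000] → [0.0535, 0.2516, 0.8685, 0.9781, -0.2079, 0.0000]
J3: z=[0.0217, 0.1022, 0.9945] o=[0.3211, 0.9818, -0.0554] → [-0.4421, -0.3452, 0.0451, 0.0217, 0.1022, 0.9945]
J4: z=[-0.9844, -0.1716, 0.0392] o=[0.3701, 0.7074, -0.0283] → [0.0120, -0.2410, -0.7560, -0.9844, -0.1716, 0.0392]
J5: z=[-0.0151, 0.3037, 0.9526] o=[-0.1946, 1.3348, -0.2372] → [-0.0735, 0.1562, -0.0510, -0.0151, 0.3037, 0.9526]
V = J·q̇ = [0.3065, 0.1865, -0.9717, -1.0663, 0.2872, -0.0824]

0.3065 0.1865 -0.9717 -1.0663 0.2872 -0.0824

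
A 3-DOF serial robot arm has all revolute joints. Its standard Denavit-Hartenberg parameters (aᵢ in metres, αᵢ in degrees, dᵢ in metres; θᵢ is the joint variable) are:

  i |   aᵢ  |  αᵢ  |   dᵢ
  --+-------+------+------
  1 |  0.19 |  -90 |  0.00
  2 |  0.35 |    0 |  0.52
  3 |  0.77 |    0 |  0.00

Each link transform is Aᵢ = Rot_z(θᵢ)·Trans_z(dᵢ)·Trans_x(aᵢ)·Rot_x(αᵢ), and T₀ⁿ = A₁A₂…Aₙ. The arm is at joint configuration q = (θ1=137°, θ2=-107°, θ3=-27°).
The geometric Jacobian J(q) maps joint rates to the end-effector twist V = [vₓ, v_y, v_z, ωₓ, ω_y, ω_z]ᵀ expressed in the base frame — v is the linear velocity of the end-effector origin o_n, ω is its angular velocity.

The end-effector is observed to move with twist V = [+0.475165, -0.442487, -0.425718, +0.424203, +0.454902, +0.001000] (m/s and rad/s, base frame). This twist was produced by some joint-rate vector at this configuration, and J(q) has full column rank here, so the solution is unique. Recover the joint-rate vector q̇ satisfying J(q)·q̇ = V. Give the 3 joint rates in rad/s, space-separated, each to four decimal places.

o_n = [-0.0276, -0.6853, 0.8886]
J₁: ẑ×o_n = [0.6853, -0.0276, 0.0000], ω = ẑ
J2: z=[-0.6820, -0.7314, 0.0000] o=[-0.1390, 0.1296, 0.0000] → [-0.6499, 0.6060, 0.6372, -0.6820, -0.7314, 0.0000]
J3: z=[-0.6820, -0.7314, 0.0000] o=[-0.4188, -0.3205, 0.3347] → [-0.4051, 0.3778, 0.5349, -0.6820, -0.7314, 0.0000]
q̇ = J⁺·V = [0.0010, -0.9090, 0.2870]

0.0010 -0.9090 0.2870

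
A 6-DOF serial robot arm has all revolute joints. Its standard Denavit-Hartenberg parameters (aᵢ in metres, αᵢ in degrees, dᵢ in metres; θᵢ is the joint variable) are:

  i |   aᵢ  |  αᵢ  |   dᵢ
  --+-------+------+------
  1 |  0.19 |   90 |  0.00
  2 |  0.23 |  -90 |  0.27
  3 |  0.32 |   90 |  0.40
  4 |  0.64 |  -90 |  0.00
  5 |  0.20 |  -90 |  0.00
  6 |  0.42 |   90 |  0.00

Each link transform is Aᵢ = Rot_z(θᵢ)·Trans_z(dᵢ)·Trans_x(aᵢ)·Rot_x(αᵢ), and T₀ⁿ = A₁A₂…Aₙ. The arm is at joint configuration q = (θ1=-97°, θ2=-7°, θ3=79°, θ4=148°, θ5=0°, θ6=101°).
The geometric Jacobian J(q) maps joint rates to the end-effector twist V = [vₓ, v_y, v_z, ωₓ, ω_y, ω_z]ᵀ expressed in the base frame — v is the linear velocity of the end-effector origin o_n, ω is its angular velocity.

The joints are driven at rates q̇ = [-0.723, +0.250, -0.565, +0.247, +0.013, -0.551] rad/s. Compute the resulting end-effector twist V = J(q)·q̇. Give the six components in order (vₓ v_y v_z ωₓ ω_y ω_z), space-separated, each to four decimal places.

-0.6391 0.7541 0.1550 -0.4920 -0.6509 -1.3900

o_n = [-0.4368, -0.4891, 1.1181]
J₁: ẑ×o_n = [0.4891, -0.4368, 0.0000], ω = ẑ
J2: z=[-0.9925, 0.1219, 0.0000] o=[-0.0232, -0.1886, 0.0000] → [0.1363, 1.1098, 0.3487, -0.9925, 0.1219, 0.0000]
J3: z=[-0.0149, -0.1210, 0.9925] o=[-0.3190, -0.3823, -0.0280] → [-0.0326, -0.1000, -0.0127, -0.0149, -0.1210, 0.9925]
J4: z=[-0.3081, -0.9438, -0.1196] o=[-0.0205, -0.5291, 0.3615] → [-0.7093, 0.2829, -0.4053, -0.3081, -0.9438, -0.1196]
J5: z=[-0.4915, 0.2656, -0.8294] o=[-0.5418, -0.4032, 0.7108] → [0.0369, 0.1131, 0.0143, -0.4915, 0.2656, -0.8294]
J6: z=[0.3081, 0.9438, 0.1196] o=[-0.7047, -0.3638, 0.8199] → [0.2964, -0.0598, -0.2914, 0.3081, 0.9438, 0.1196]
V = J·q̇ = [-0.6391, 0.7541, 0.1550, -0.4920, -0.6509, -1.3900]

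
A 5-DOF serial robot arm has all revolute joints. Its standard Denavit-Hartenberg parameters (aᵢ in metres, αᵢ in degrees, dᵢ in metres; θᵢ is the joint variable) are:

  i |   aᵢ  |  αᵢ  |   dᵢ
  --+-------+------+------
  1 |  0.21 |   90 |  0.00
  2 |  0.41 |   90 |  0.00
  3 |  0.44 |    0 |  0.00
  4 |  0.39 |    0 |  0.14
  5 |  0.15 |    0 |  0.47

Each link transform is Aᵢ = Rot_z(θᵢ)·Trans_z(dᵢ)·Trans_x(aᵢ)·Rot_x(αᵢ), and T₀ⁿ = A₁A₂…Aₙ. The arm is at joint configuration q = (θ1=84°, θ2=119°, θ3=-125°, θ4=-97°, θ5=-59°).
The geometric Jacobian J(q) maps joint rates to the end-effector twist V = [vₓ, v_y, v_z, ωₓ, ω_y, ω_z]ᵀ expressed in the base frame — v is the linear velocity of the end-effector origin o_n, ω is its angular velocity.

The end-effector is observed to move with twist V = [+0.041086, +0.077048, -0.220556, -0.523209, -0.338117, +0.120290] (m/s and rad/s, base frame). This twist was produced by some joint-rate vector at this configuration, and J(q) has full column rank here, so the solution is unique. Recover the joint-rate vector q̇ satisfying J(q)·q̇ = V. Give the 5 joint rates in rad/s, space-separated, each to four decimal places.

o_n = [0.1305, 0.7844, 0.2051]
J₁: ẑ×o_n = [-0.7844, 0.1305, 0.0000], ω = ẑ
J2: z=[0.9945, -0.1045, 0.0000] o=[0.0220, 0.2088, 0.0000] → [-0.0214, -0.2040, 0.5837, 0.9945, -0.1045, 0.0000]
J3: z=[0.0914, 0.8698, 0.4848] o=[0.0012, 0.0112, 0.3586] → [-0.5083, 0.0767, -0.0418, 0.0914, 0.8698, 0.4848]
J4: z=[0.0914, 0.8698, 0.4848] o=[-0.3445, 0.1705, 0.1379] → [-0.2391, 0.2241, -0.3570, 0.0914, 0.8698, 0.4848]
J5: z=[0.0914, 0.8698, 0.4848] o=[-0.0575, 0.4048, -0.0478] → [0.0359, 0.0680, -0.1288, 0.0914, 0.8698, 0.4848]
q̇ = J⁺·V = [0.3370, -0.4850, -0.4700, -0.2010, 0.2240]

0.3370 -0.4850 -0.4700 -0.2010 0.2240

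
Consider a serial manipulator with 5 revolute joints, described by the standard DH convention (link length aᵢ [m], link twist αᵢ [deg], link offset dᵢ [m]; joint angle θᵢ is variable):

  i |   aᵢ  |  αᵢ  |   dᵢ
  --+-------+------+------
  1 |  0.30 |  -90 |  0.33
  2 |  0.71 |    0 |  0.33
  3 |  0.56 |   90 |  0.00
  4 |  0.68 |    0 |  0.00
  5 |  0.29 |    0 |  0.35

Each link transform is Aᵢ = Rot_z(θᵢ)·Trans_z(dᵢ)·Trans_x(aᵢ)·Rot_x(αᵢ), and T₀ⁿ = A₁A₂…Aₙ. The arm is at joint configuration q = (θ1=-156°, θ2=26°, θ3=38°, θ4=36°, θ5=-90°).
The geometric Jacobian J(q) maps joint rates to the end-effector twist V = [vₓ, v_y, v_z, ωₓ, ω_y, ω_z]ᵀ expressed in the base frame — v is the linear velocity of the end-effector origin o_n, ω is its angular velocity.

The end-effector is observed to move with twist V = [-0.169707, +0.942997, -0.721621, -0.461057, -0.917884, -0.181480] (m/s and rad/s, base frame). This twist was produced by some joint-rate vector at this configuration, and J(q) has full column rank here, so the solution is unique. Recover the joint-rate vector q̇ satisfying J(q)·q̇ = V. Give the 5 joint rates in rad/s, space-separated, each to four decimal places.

-0.5690 -0.1050 0.7560 -0.0890 0.9730

o_n = [-1.4559, -1.1901, -0.9788]
J₁: ẑ×o_n = [1.1901, -1.4559, 0.0000], ω = ẑ
J2: z=[0.4067, -0.9135, 0.0000] o=[-0.2741, -0.1220, 0.3300] → [1.1956, 0.5323, -1.5141, 0.4067, -0.9135, 0.0000]
J3: z=[0.4067, -0.9135, 0.0000] o=[-0.7228, -0.6830, 0.0188] → [0.9113, 0.4057, -0.8760, 0.4067, -0.9135, 0.0000]
J4: z=[-0.8211, -0.3656, 0.4384] o=[-0.9471, -0.7829, -0.4846] → [0.3592, -0.6289, 0.1484, -0.8211, -0.3656, 0.4384]
J5: z=[-0.8211, -0.3656, 0.4384] o=[-1.0048, -1.2461, -0.9790] → [-0.0246, -0.1976, -0.2109, -0.8211, -0.3656, 0.4384]
q̇ = J⁺·V = [-0.5690, -0.1050, 0.7560, -0.0890, 0.9730]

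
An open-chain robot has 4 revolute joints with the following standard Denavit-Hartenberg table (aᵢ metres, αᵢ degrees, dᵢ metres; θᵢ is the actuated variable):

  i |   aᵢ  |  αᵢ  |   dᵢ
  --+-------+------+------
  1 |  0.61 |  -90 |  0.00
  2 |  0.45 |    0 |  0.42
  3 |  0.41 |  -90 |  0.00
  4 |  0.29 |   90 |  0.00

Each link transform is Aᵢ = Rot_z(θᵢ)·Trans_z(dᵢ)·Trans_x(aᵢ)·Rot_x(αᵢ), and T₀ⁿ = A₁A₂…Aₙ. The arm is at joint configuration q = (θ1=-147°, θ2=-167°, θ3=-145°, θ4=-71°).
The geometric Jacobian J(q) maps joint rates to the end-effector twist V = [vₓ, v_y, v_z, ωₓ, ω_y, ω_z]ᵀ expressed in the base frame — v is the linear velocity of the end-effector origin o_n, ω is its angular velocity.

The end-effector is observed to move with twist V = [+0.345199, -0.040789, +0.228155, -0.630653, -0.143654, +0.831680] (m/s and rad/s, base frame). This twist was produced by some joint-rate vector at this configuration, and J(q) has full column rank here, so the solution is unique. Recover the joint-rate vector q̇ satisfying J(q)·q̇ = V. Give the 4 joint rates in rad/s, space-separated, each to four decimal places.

0.2850 -0.0310 -0.1920 -0.8170

o_n = [-0.0488, -0.8595, -0.2736]
J₁: ẑ×o_n = [0.8595, -0.0488, 0.0000], ω = ẑ
J2: z=[0.5446, -0.8387, 0.0000] o=[-0.5116, -0.3322, 0.0000] → [0.2295, 0.1490, 0.1009, 0.5446, -0.8387, 0.0000]
J3: z=[0.5446, -0.8387, 0.0000] o=[0.0849, -0.4457, 0.1012] → [0.3144, 0.2042, -0.3375, 0.5446, -0.8387, 0.0000]
J4: z=[0.6233, 0.4047, -0.6691] o=[-0.1452, -0.5951, -0.2035] → [-0.2053, -0.0207, -0.2038, 0.6233, 0.4047, -0.6691]
q̇ = J⁺·V = [0.2850, -0.0310, -0.1920, -0.8170]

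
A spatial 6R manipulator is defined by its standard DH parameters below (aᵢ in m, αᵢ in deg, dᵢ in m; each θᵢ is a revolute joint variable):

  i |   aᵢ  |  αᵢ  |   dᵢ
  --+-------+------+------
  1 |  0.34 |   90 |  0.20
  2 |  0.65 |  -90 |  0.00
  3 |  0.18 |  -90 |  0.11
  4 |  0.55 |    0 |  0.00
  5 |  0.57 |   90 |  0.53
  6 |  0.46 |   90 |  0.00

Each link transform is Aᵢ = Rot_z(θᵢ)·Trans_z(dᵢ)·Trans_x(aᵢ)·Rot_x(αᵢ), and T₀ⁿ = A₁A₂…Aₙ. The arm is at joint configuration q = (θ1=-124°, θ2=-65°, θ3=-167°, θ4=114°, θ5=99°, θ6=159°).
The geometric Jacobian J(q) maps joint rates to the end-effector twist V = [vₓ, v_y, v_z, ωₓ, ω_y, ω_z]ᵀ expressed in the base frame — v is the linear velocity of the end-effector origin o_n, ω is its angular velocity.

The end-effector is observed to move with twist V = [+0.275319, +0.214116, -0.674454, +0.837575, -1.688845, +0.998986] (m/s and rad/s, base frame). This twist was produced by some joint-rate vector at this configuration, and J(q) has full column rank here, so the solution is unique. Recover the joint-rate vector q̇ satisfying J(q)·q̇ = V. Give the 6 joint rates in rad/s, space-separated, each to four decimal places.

o_n = [-0.7889, -0.0239, -0.8070]
J₁: ẑ×o_n = [0.0239, -0.7889, 0.0000], ω = ẑ
J2: z=[-0.8290, 0.5592, 0.0000] o=[-0.1901, -0.2819, 0.2000] → [-0.5631, -0.8348, 0.1210, -0.8290, 0.5592, 0.0000]
J3: z=[-0.5068, -0.7514, 0.4226] o=[-0.3437, -0.5096, -0.3891] → [0.1087, -0.3999, -0.5807, -0.5068, -0.7514, 0.4226]
J4: z=[-0.8610, 0.4660, -0.2039] o=[-0.3916, -0.5082, -0.1837] → [-0.1918, -0.4556, -0.2317, -0.8610, 0.4660, -0.2039]
J5: z=[-0.8610, 0.4660, -0.2039] o=[-0.1468, -0.2352, -0.5936] → [-0.0564, -0.0528, 0.1174, -0.8610, 0.4660, -0.2039]
J6: z=[0.4012, 0.3757, -0.8354] o=[-0.7813, -0.4447, -0.9926] → [0.4213, -0.0681, 0.1717, 0.4012, 0.3757, -0.8354]
q̇ = J⁺·V = [-0.0060, -0.3870, 0.9270, -0.3940, -0.9420, -0.4080]

-0.0060 -0.3870 0.9270 -0.3940 -0.9420 -0.4080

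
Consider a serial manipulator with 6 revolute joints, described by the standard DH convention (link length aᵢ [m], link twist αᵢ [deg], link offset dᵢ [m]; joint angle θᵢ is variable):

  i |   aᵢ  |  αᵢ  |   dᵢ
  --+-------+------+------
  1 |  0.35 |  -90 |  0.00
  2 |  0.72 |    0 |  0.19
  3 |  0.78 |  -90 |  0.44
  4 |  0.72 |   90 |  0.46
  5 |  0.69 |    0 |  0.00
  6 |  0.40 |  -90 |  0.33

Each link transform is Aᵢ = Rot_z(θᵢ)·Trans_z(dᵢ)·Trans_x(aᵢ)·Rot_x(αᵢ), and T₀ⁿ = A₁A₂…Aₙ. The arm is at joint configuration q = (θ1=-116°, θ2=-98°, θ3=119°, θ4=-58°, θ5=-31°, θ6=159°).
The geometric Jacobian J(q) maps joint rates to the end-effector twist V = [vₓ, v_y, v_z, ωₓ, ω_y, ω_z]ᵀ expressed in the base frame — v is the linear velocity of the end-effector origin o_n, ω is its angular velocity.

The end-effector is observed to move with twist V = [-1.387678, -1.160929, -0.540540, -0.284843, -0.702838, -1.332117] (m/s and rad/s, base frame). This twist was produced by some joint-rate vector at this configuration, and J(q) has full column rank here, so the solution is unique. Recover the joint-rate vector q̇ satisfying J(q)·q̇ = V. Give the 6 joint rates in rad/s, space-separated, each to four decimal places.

-0.7000 0.7440 -0.1090 0.3190 -0.5850 -0.5150

o_n = [1.0561, -1.7314, -0.0605]
J₁: ẑ×o_n = [1.7314, 1.0561, -0.0000], ω = ẑ
J2: z=[0.8988, -0.4384, 0.0000] o=[-0.1534, -0.3146, 0.0000] → [0.0265, 0.0544, -0.7432, 0.8988, -0.4384, 0.0000]
J3: z=[0.8988, -0.4384, 0.0000] o=[0.0613, -0.3078, 0.7130] → [0.3391, 0.6952, -0.8434, 0.8988, -0.4384, 0.0000]
J4: z=[0.1571, 0.3221, -0.9336] o=[0.1375, -1.1552, 0.4335] → [-0.6971, -0.7799, -0.3864, 0.1571, 0.3221, -0.9336]
J5: z=[0.8234, 0.4793, 0.3039] o=[0.6024, -1.5948, -0.1327] → [0.0761, 0.0784, -0.3299, 0.8234, 0.4793, 0.3039]
J6: z=[0.8234, 0.4793, 0.3039] o=[0.8691, -2.1922, 0.0867] → [-0.2106, 0.1780, 0.2898, 0.8234, 0.4793, 0.3039]
q̇ = J⁺·V = [-0.7000, 0.7440, -0.1090, 0.3190, -0.5850, -0.5150]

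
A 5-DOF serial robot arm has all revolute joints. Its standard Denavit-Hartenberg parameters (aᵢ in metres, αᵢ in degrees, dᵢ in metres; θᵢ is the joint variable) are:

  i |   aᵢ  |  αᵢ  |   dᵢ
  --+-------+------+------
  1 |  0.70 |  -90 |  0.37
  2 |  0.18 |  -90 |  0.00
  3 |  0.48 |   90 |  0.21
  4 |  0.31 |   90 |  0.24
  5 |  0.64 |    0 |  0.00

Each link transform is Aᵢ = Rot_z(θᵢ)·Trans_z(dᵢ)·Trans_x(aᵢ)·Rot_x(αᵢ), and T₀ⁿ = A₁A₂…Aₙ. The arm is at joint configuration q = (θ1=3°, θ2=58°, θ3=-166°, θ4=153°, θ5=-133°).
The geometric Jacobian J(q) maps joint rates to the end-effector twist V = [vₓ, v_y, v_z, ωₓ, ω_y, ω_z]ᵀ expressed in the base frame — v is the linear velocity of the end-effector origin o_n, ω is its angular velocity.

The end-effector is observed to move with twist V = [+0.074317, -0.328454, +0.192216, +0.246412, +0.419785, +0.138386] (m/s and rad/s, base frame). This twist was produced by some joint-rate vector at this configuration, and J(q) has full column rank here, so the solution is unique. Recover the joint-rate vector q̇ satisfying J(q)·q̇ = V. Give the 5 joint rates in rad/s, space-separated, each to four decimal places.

o_n = [0.3709, 0.3846, 0.5774]
J₁: ẑ×o_n = [-0.3846, 0.3709, 0.0000], ω = ẑ
J2: z=[-0.0523, 0.9986, 0.0000] o=[0.6990, 0.0366, 0.3700] → [0.2071, 0.0109, 0.3095, -0.0523, 0.9986, 0.0000]
J3: z=[-0.8469, -0.0444, -0.5299] o=[0.7943, 0.0416, 0.2174] → [0.1658, 0.5293, -0.3093, -0.8469, -0.0444, -0.5299]
J4: z=[-0.0772, -0.9757, 0.2052] o=[0.3639, 0.1354, 0.5010] → [-0.1256, 0.0073, -0.0125, -0.0772, -0.9757, 0.2052]
J5: z=[-0.9934, 0.0579, -0.0986] o=[0.3715, -0.1644, 0.2484] → [0.0732, 0.3269, -0.5453, -0.9934, 0.0579, -0.0986]
q̇ = J⁺·V = [-0.2050, 0.4660, -0.6650, 0.0940, 0.2870]

-0.2050 0.4660 -0.6650 0.0940 0.2870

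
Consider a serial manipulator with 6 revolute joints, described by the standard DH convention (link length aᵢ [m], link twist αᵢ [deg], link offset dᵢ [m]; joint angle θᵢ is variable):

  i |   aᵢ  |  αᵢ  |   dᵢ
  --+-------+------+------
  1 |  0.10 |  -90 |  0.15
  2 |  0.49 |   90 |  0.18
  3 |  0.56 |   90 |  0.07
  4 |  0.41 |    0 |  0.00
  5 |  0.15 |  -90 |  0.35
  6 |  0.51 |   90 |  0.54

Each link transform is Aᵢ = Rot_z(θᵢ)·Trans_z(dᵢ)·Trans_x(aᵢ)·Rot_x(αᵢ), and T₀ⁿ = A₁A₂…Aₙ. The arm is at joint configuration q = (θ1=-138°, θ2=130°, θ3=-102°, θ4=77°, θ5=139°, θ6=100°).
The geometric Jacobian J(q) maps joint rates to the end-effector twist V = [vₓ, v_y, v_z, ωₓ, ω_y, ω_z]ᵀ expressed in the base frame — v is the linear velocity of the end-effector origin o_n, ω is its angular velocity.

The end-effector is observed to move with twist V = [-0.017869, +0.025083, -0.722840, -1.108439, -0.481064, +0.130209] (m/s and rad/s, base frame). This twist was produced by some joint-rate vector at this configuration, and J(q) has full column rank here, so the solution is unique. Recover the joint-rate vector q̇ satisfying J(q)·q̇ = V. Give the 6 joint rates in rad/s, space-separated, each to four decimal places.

o_n = [-0.3613, 0.6859, -0.1907]
J₁: ẑ×o_n = [-0.6859, -0.3613, 0.0000], ω = ẑ
J2: z=[0.6691, -0.7431, 0.0000] o=[-0.0743, -0.0669, 0.1500] → [0.2532, 0.2280, 0.2904, 0.6691, -0.7431, 0.0000]
J3: z=[-0.5693, -0.5126, -0.6428] o=[0.2802, 0.0101, -0.2254] → [0.4166, 0.4321, -0.7136, -0.5693, -0.5126, -0.6428]
J4: z=[-0.3281, -0.5752, 0.7493] o=[-0.1818, 0.3312, -0.1812] → [-0.2603, -0.1376, -0.2197, -0.3281, -0.5752, 0.7493]
J5: z=[-0.3281, -0.5752, 0.7493] o=[-0.4787, 0.1852, -0.4233] → [-0.5089, 0.1643, -0.0967, -0.3281, -0.5752, 0.7493]
J6: z=[0.0175, 0.7894, 0.6136] o=[-0.4519, -0.0483, -0.1237] → [-0.5034, 0.0568, -0.0587, 0.0175, 0.7894, 0.6136]
q̇ = J⁺·V = [-0.3790, -0.7360, 0.3990, 0.9900, 0.1850, -0.1870]

-0.3790 -0.7360 0.3990 0.9900 0.1850 -0.1870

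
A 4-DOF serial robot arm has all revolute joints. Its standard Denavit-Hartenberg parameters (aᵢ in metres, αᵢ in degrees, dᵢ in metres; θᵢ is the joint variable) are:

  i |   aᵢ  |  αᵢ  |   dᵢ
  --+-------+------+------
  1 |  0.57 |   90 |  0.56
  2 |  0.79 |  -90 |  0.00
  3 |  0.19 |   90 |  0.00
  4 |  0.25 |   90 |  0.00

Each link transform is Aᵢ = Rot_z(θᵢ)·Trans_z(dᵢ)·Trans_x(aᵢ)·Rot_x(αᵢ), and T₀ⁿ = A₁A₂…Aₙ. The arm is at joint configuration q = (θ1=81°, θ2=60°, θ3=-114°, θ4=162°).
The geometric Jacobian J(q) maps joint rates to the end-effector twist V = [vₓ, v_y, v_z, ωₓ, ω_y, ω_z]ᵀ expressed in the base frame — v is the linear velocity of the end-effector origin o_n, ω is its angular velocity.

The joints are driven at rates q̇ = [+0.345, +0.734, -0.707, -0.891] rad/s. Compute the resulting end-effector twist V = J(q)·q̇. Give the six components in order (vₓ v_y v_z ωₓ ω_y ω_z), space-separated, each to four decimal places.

-0.3494 -0.6938 0.3563 1.2424 0.8352 0.6964

o_n = [0.0989, 0.9035, 1.2996]
J₁: ẑ×o_n = [-0.9035, 0.0989, 0.0000], ω = ẑ
J2: z=[0.9877, -0.1564, 0.0000] o=[0.0892, 0.5630, 0.5600] → [-0.1157, -0.7305, 0.3378, 0.9877, -0.1564, 0.0000]
J3: z=[-0.1355, -0.8554, 0.5000] o=[0.1510, 0.9531, 1.2442] → [-0.0226, -0.0185, -0.0378, -0.1355, -0.8554, 0.5000]
J4: z=[-0.4732, -0.3875, -0.7912] o=[0.3164, 0.8878, 1.1772] → [-0.0350, 0.2299, -0.0917, -0.4732, -0.3875, -0.7912]
V = J·q̇ = [-0.3494, -0.6938, 0.3563, 1.2424, 0.8352, 0.6964]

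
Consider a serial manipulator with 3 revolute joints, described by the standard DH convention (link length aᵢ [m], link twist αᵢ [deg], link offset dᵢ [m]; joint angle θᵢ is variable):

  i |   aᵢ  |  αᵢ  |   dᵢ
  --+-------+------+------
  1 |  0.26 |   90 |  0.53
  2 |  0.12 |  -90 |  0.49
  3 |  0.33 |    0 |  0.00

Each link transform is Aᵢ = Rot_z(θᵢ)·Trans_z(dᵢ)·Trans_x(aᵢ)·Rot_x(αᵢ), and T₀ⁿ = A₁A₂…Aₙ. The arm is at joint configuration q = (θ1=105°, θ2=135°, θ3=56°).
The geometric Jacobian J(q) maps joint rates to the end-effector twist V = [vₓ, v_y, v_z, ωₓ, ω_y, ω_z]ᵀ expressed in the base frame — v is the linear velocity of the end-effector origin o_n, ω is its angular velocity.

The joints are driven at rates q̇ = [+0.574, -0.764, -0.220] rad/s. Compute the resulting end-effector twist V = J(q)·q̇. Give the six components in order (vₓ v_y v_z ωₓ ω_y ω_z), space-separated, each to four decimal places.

o_n = [0.1975, 0.0992, 0.7453]
J₁: ẑ×o_n = [-0.0992, 0.1975, 0.0000], ω = ẑ
J2: z=[0.9659, 0.2588, 0.0000] o=[-0.0673, 0.2511, 0.5300] → [0.0557, -0.2080, -0.2153, 0.9659, 0.2588, 0.0000]
J3: z=[0.1830, -0.6830, -0.7071] o=[0.4280, 0.2960, 0.6149] → [-0.2283, 0.1391, -0.1935, 0.1830, -0.6830, -0.7071]
V = J·q̇ = [-0.0493, 0.2417, 0.2071, -0.7782, -0.0475, 0.7296]

-0.0493 0.2417 0.2071 -0.7782 -0.0475 0.7296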